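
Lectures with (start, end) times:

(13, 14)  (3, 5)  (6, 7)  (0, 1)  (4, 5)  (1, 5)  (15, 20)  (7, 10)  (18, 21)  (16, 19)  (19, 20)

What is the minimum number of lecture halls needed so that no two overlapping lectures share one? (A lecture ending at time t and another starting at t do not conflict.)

Count concurrent intervals with a sweep; the peak is the room count.
starts: [0, 1, 3, 4, 6, 7, 13, 15, 16, 18, 19]
ends:   [1, 5, 5, 5, 7, 10, 14, 19, 20, 20, 21]
s0→1 e1→0 s1→1 s3→2 s4→3  — peak 3.

3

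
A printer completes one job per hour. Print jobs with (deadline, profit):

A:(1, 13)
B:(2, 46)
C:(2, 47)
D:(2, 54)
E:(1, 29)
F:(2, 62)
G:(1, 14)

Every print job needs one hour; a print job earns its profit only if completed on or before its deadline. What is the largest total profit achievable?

Profit order: F=62 D=54 C=47 B=46 E=29 G=14 A=13
Assign: F→slot 2, D→slot 1, C skipped, B skipped, E skipped, G skipped, A skipped.
Slots: [1:D] [2:F]
Profit = 54 + 62 = 116

116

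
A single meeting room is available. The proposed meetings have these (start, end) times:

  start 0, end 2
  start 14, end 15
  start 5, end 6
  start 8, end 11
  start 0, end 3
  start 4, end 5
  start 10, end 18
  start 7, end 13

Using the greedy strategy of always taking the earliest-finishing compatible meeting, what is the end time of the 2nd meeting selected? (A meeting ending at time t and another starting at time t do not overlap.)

5

By end time: (0,2), (0,3), (4,5), (5,6), (8,11), (7,13), (14,15), (10,18).
Pick (0,2); next start ≥ 2 → (4,5); next start ≥ 5 → (5,6); next start ≥ 6 → (8,11); next start ≥ 11 → (14,15).
Selected: (0,2) (4,5) (5,6) (8,11) (14,15)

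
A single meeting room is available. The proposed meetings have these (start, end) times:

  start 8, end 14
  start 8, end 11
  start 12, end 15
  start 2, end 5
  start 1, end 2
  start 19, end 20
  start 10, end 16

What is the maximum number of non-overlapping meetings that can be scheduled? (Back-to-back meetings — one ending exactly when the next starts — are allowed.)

Sorted by end: (1,2)  (2,5)  (8,11)  (8,14)  (12,15)  (10,16)  (19,20)
take (1,2); take (2,5); take (8,11); take (12,15); take (19,20).
Selected 5 meetings.

5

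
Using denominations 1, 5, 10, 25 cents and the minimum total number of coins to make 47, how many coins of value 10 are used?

Greedy: take as many of the largest coin as possible, then repeat with the remainder.
47 = 1×25 + 2×10 + 2×1
Count of 10: 2

2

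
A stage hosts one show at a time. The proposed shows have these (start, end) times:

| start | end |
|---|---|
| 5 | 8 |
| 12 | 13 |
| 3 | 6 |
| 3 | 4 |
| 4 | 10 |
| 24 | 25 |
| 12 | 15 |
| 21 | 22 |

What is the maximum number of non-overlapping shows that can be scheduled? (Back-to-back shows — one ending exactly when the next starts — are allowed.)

5

Sort by end time and greedily take each interval whose start is ≥ the last chosen end.
By end time: (3,4), (3,6), (5,8), (4,10), (12,13), (12,15), (21,22), (24,25).
Pick (3,4); next start ≥ 4 → (5,8); next start ≥ 8 → (12,13); next start ≥ 13 → (21,22); next start ≥ 22 → (24,25).
Selected 5 shows.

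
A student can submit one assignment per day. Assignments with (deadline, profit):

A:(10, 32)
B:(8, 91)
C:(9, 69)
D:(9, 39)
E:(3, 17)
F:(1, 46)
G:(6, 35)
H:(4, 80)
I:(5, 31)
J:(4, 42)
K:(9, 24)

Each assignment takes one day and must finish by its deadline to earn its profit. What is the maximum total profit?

Take jobs in profit order; each goes to the latest open slot no later than its deadline.
Profit order: B=91 H=80 C=69 F=46 J=42 D=39 G=35 A=32 I=31 K=24 E=17
Assign: B→slot 8, H→slot 4, C→slot 9, F→slot 1, J→slot 3, D→slot 7, G→slot 6, A→slot 10, I→slot 5, K→slot 2, E skipped.
Slots: [1:F] [2:K] [3:J] [4:H] [5:I] [6:G] [7:D] [8:B] [9:C] [10:A]
Profit = 46 + 24 + 42 + 80 + 31 + 35 + 39 + 91 + 69 + 32 = 489

489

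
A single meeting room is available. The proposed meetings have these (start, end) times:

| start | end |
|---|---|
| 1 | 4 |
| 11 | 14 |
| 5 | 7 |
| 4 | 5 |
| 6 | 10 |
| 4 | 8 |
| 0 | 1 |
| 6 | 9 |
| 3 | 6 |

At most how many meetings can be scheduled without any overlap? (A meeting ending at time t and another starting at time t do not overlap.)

5

Greedy by earliest finish: after sorting by end time, pick each interval compatible with the last pick.
By end time: (0,1), (1,4), (4,5), (3,6), (5,7), (4,8), (6,9), (6,10), (11,14).
Pick (0,1); next start ≥ 1 → (1,4); next start ≥ 4 → (4,5); next start ≥ 5 → (5,7); next start ≥ 7 → (11,14).
Selected 5 meetings.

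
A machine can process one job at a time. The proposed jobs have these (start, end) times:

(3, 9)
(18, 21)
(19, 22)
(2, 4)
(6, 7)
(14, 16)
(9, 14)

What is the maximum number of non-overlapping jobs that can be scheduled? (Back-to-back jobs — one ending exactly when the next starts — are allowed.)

Greedy by earliest finish: after sorting by end time, pick each interval compatible with the last pick.
By end time: (2,4), (6,7), (3,9), (9,14), (14,16), (18,21), (19,22).
Pick (2,4); next start ≥ 4 → (6,7); next start ≥ 7 → (9,14); next start ≥ 14 → (14,16); next start ≥ 16 → (18,21).
Selected 5 jobs.

5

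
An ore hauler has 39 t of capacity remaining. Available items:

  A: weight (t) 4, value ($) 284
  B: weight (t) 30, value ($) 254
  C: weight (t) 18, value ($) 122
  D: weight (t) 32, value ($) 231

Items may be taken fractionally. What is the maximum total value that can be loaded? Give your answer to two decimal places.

574.09

Ratios (sorted): A 71.00, B 8.47, D 7.22, C 6.78
take A (4 @ 284); take B (30 @ 254); take 5/32 of D → 36.09. Capacity used 39/39.
Total value = 574.09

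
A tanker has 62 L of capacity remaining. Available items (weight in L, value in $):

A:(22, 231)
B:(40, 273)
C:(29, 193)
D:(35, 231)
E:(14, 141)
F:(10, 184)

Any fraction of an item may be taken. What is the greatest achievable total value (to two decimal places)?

665.20

Sort by value per unit weight and fill in that order.
Order: F (184/10=18.40) > A (231/22=10.50) > E (141/14=10.07) > B (273/40=6.83) > C (193/29=6.66) > D (231/35=6.60)
Fill: take F (10 @ 184) → take A (22 @ 231) → take E (14 @ 141) → take 16/40 of B → 109.20; 62/62 used.
Total value = 665.20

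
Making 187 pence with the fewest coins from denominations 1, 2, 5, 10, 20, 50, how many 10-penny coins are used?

1

Greedy: take as many of the largest coin as possible, then repeat with the remainder.
187 − 3×50→37 − 1×20→17 − 1×10→7 − 1×5→2 − 1×2→0
Count of 10: 1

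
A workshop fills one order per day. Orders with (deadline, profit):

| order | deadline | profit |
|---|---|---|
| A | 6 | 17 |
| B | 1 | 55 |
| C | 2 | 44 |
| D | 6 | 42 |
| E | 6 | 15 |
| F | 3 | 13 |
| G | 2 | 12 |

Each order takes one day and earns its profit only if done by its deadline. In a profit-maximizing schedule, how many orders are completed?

6

Profit order: B=55 C=44 D=42 A=17 E=15 F=13 G=12
Assign: B→slot 1, C→slot 2, D→slot 6, A→slot 5, E→slot 4, F→slot 3, G skipped.
Slots: [1:B] [2:C] [3:F] [4:E] [5:A] [6:D]
6 of 7 scheduled.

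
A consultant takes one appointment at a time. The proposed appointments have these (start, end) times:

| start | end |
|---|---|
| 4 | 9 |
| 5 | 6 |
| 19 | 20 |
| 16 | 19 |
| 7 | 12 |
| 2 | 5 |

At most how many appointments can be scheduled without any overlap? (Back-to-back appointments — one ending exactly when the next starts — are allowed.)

Sorted by end: (2,5)  (5,6)  (4,9)  (7,12)  (16,19)  (19,20)
take (2,5); take (5,6); take (7,12); take (16,19); take (19,20).
Selected 5 appointments.

5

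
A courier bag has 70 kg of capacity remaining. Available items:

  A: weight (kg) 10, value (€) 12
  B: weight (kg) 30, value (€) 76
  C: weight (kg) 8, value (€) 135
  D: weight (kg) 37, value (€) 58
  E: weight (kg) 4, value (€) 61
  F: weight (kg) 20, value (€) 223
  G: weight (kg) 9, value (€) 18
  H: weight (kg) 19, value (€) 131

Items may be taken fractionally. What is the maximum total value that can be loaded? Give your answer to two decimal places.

Ratios (sorted): C 16.88, E 15.25, F 11.15, H 6.89, B 2.53, G 2.00, D 1.57, A 1.20
take C (8 @ 135); take E (4 @ 61); take F (20 @ 223); take H (19 @ 131); take 19/30 of B → 48.13. Capacity used 70/70.
Total value = 598.13

598.13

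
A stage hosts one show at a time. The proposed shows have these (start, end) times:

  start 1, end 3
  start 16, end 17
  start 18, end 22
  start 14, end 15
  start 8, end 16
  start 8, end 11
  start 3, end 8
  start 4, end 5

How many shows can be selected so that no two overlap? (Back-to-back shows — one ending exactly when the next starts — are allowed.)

Sort by end time and greedily take each interval whose start is ≥ the last chosen end.
Sorted by end: (1,3)  (4,5)  (3,8)  (8,11)  (14,15)  (8,16)  (16,17)  (18,22)
take (1,3); take (4,5); take (8,11); take (14,15); take (16,17); take (18,22).
Selected 6 shows.

6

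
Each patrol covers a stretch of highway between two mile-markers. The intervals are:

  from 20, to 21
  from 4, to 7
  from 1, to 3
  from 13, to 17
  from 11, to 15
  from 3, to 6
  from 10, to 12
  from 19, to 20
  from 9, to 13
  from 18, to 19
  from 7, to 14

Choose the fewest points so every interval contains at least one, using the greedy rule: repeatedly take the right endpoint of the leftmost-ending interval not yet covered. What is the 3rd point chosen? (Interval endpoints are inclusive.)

12

Sort by right endpoint; whenever an interval is uncovered, place a point at its right end.
By right end: [1,3]  [3,6]  [4,7]  [10,12]  [9,13]  [7,14]  [11,15]  [13,17]  [18,19]  [19,20]  [20,21]
[1,3] uncovered → point at 3; [4,7] uncovered → point at 7; [10,12] uncovered → point at 12; [13,17] uncovered → point at 17; [18,19] uncovered → point at 19; [20,21] uncovered → point at 21.
Points: 3, 7, 12, 17, 19, 21 (6 total).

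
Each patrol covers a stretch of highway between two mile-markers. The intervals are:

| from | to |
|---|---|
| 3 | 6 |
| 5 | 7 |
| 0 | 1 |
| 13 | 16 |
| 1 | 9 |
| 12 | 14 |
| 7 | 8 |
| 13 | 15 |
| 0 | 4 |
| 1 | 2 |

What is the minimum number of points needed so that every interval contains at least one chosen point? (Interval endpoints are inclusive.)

Process intervals by earliest right end; each time one isn't hit yet, stab at its right endpoint.
Sorted: [0,1] [1,2] [0,4] [3,6] [5,7] [7,8] [1,9] [12,14] [13,15] [13,16]
{[0,1],[1,2],[0,4]} hit by 1; {[3,6],[5,7]} hit by 6; {[7,8],[1,9]} hit by 8; {[12,14],[13,15],[13,16]} hit by 14.
Points: 1, 6, 8, 14 (4 total).

4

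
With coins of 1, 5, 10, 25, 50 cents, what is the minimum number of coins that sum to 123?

Greedy: take as many of the largest coin as possible, then repeat with the remainder.
123 − 2×50→23 − 2×10→3 − 3×1→0
Total coins = 2 + 2 + 3 = 7

7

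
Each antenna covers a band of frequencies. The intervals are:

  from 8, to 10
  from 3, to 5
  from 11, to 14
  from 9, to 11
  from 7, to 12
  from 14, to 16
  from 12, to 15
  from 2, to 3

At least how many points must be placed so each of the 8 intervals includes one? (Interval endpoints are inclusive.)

3

Process intervals by earliest right end; each time one isn't hit yet, stab at its right endpoint.
Sorted: [2,3] [3,5] [8,10] [9,11] [7,12] [11,14] [12,15] [14,16]
{[2,3],[3,5]} hit by 3; {[8,10],[9,11],[7,12]} hit by 10; {[11,14],[12,15],[14,16]} hit by 14.
Points: 3, 10, 14 (3 total).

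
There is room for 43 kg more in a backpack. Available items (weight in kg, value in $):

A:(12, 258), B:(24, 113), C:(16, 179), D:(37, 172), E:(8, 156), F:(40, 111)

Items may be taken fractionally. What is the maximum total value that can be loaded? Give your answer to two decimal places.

Greedy by value/weight ratio, highest first.
Order: A (258/12=21.50) > E (156/8=19.50) > C (179/16=11.19) > B (113/24=4.71) > D (172/37=4.65) > F (111/40=2.77)
Fill: take A (12 @ 258) → take E (8 @ 156) → take C (16 @ 179) → take 7/24 of B → 32.96; 43/43 used.
Total value = 625.96

625.96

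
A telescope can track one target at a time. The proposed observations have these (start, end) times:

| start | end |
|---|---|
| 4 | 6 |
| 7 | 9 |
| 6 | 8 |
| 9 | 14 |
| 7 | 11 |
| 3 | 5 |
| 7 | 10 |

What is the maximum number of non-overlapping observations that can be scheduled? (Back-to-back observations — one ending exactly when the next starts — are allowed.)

Sort by end time and greedily take each interval whose start is ≥ the last chosen end.
By end time: (3,5), (4,6), (6,8), (7,9), (7,10), (7,11), (9,14).
Pick (3,5); next start ≥ 5 → (6,8); next start ≥ 8 → (9,14).
Selected 3 observations.

3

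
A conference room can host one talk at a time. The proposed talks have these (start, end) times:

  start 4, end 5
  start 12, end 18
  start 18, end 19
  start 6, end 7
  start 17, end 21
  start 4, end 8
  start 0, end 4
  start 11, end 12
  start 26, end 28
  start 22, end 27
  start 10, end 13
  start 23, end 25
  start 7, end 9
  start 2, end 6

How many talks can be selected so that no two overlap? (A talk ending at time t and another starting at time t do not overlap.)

9

Greedy by earliest finish: after sorting by end time, pick each interval compatible with the last pick.
Sorted by end: (0,4)  (4,5)  (2,6)  (6,7)  (4,8)  (7,9)  (11,12)  (10,13)  (12,18)  (18,19)  (17,21)  (23,25)  (22,27)  (26,28)
take (0,4); take (4,5); take (6,7); take (7,9); take (11,12); skip (10,13); take (12,18); take (18,19); take (23,25); skip (22,27); take (26,28).
Selected 9 talks.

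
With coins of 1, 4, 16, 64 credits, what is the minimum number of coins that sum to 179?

8

179 − 2×64→51 − 3×16→3 − 3×1→0
Total coins = 2 + 3 + 3 = 8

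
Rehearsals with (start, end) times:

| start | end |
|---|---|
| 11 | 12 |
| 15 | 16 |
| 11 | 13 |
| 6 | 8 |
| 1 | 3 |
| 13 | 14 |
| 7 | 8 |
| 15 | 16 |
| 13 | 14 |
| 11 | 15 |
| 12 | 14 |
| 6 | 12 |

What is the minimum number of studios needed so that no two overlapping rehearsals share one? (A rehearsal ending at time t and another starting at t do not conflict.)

Count concurrent intervals with a sweep; the peak is the room count.
starts: [1, 6, 6, 7, 11, 11, 11, 12, 13, 13, 15, 15]
ends:   [3, 8, 8, 12, 12, 13, 14, 14, 14, 15, 16, 16]
s1→1 e3→0 s6→1 s6→2 s7→3 e8→2 e8→1 s11→2 s11→3 s11→4  — peak 4.

4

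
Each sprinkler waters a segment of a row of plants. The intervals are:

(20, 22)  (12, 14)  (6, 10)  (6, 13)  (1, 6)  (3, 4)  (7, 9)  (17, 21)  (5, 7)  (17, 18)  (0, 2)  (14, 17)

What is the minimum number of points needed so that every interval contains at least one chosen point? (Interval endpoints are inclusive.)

Sort by right endpoint; whenever an interval is uncovered, place a point at its right end.
Sorted: [0,2] [3,4] [1,6] [5,7] [7,9] [6,10] [6,13] [12,14] [14,17] [17,18] [17,21] [20,22]
{[0,2]} hit by 2; {[3,4],[1,6]} hit by 4; {[5,7],[7,9],[6,10],[6,13]} hit by 7; {[12,14],[14,17]} hit by 14; {[17,18],[17,21]} hit by 18; {[20,22]} hit by 22.
Points: 2, 4, 7, 14, 18, 22 (6 total).

6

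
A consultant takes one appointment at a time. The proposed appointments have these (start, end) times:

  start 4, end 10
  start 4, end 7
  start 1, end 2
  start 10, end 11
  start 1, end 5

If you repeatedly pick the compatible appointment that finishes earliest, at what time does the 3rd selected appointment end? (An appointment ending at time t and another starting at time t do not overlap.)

Sort by end time and greedily take each interval whose start is ≥ the last chosen end.
By end time: (1,2), (1,5), (4,7), (4,10), (10,11).
Pick (1,2); next start ≥ 2 → (4,7); next start ≥ 7 → (10,11).
Selected: (1,2) (4,7) (10,11)

11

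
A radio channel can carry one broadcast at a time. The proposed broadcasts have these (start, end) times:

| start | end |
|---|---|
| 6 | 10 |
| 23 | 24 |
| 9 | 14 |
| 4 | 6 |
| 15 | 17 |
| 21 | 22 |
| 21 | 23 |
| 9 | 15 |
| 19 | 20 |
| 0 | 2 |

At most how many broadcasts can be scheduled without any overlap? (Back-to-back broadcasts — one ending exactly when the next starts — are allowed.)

By end time: (0,2), (4,6), (6,10), (9,14), (9,15), (15,17), (19,20), (21,22), (21,23), (23,24).
Pick (0,2); next start ≥ 2 → (4,6); next start ≥ 6 → (6,10); next start ≥ 10 → (15,17); next start ≥ 17 → (19,20); next start ≥ 20 → (21,22); next start ≥ 22 → (23,24).
Selected 7 broadcasts.

7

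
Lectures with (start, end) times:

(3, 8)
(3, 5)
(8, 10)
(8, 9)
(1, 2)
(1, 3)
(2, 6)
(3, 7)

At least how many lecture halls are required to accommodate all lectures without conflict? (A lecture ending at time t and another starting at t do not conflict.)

4

Events (time:±→running): 1:+→1 1:+→2 2:-→1 2:+→2 3:-→1 3:+→2 3:+→3 3:+→4 … peak 4.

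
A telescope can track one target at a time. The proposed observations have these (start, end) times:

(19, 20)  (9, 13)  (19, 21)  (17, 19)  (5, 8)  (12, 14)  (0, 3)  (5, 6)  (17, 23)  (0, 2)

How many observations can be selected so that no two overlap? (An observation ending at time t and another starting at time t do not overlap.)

5

By end time: (0,2), (0,3), (5,6), (5,8), (9,13), (12,14), (17,19), (19,20), (19,21), (17,23).
Pick (0,2); next start ≥ 2 → (5,6); next start ≥ 6 → (9,13); next start ≥ 13 → (17,19); next start ≥ 19 → (19,20).
Selected 5 observations.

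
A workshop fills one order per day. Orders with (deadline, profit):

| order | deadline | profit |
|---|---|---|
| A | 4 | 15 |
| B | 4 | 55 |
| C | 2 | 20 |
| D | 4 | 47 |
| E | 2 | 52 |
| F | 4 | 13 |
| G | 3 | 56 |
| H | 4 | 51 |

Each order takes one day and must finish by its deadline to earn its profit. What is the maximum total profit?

214

Profit order: G=56 B=55 E=52 H=51 D=47 C=20 A=15 F=13
Assign: G→slot 3, B→slot 4, E→slot 2, H→slot 1, D skipped, C skipped, A skipped, F skipped.
Slots: [1:H] [2:E] [3:G] [4:B]
Profit = 51 + 52 + 56 + 55 = 214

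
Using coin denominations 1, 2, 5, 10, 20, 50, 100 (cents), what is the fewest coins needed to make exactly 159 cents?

5

Greedy: take as many of the largest coin as possible, then repeat with the remainder.
159 − 1×100→59 − 1×50→9 − 1×5→4 − 2×2→0
Total coins = 1 + 1 + 1 + 2 = 5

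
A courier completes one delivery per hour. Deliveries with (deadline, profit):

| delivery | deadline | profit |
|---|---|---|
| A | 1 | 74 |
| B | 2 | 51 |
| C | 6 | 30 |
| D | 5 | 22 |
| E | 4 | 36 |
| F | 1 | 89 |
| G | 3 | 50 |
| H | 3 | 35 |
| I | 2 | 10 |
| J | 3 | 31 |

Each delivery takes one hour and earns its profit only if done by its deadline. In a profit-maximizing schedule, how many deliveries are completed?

6

Take jobs in profit order; each goes to the latest open slot no later than its deadline.
Profit order: F=89 A=74 B=51 G=50 E=36 H=35 J=31 C=30 D=22 I=10
Assign: F→slot 1, A skipped, B→slot 2, G→slot 3, E→slot 4, H skipped, J skipped, C→slot 6, D→slot 5, I skipped.
Slots: [1:F] [2:B] [3:G] [4:E] [5:D] [6:C]
6 of 10 scheduled.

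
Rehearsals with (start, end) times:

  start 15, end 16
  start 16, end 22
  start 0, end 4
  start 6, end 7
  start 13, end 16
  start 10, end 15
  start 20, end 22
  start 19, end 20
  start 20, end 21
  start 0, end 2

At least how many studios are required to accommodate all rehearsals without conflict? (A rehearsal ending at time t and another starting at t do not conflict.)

3

starts: [0, 0, 6, 10, 13, 15, 16, 19, 20, 20]
ends:   [2, 4, 7, 15, 16, 16, 20, 21, 22, 22]
s0→1 s0→2 e2→1 e4→0 s6→1 e7→0 s10→1 s13→2 e15→1 s15→2 e16→1 e16→0 s16→1 s19→2 e20→1 s20→2 s20→3  — peak 3.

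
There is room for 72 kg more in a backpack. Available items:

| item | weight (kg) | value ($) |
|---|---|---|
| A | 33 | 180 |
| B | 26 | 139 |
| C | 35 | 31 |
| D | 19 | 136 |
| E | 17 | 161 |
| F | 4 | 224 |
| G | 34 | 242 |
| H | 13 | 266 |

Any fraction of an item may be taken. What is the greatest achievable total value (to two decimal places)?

922.24

Ratios (sorted): F 56.00, H 20.46, E 9.47, D 7.16, G 7.12, A 5.45, B 5.35, C 0.89
take F (4 @ 224); take H (13 @ 266); take E (17 @ 161); take D (19 @ 136); take 19/34 of G → 135.24. Capacity used 72/72.
Total value = 922.24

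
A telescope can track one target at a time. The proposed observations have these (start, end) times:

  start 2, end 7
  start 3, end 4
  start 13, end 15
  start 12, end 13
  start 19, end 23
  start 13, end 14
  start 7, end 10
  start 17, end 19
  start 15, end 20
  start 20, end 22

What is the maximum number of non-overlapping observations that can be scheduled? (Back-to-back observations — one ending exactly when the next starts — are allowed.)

6

Greedy by earliest finish: after sorting by end time, pick each interval compatible with the last pick.
Sorted by end: (3,4)  (2,7)  (7,10)  (12,13)  (13,14)  (13,15)  (17,19)  (15,20)  (20,22)  (19,23)
take (3,4); take (7,10); take (12,13); take (13,14); take (17,19); take (20,22).
Selected 6 observations.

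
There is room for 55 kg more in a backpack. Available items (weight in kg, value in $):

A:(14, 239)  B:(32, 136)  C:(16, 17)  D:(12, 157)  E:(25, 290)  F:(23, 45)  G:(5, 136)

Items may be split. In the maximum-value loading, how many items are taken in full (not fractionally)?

3

Ratios (sorted): G 27.20, A 17.07, D 13.08, E 11.60, B 4.25, F 1.96, C 1.06
take G (5 @ 136); take A (14 @ 239); take D (12 @ 157); take 24/25 of E → 278.40. Capacity used 55/55.
3 item(s) taken whole; one partial (take 24/25 of E).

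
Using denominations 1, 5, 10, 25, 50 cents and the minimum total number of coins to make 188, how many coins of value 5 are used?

0

Use the largest denomination that fits, subtract, and repeat.
188 = 3×50 + 1×25 + 1×10 + 3×1
Count of 5: 0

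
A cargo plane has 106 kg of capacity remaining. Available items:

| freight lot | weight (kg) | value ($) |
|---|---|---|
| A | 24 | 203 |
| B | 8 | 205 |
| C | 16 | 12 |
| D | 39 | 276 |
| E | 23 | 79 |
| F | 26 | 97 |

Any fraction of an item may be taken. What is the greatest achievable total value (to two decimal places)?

811.91

Sort by value per unit weight and fill in that order.
Ratios (sorted): B 25.62, A 8.46, D 7.08, F 3.73, E 3.43, C 0.75
take B (8 @ 205); take A (24 @ 203); take D (39 @ 276); take F (26 @ 97); take 9/23 of E → 30.91. Capacity used 106/106.
Total value = 811.91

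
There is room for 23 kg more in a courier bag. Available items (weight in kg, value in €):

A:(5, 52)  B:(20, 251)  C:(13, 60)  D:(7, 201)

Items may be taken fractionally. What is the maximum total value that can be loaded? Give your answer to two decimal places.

Greedy by value/weight ratio, highest first.
Ratios (sorted): D 28.71, B 12.55, A 10.40, C 4.62
take D (7 @ 201); take 16/20 of B → 200.80. Capacity used 23/23.
Total value = 401.80

401.80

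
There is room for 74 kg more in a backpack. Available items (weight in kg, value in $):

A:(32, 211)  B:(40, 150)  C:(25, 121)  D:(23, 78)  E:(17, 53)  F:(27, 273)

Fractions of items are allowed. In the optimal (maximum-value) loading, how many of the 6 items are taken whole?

2

Ratios (sorted): F 10.11, A 6.59, C 4.84, B 3.75, D 3.39, E 3.12
take F (27 @ 273); take A (32 @ 211); take 15/25 of C → 72.60. Capacity used 74/74.
2 item(s) taken whole; one partial (take 15/25 of C).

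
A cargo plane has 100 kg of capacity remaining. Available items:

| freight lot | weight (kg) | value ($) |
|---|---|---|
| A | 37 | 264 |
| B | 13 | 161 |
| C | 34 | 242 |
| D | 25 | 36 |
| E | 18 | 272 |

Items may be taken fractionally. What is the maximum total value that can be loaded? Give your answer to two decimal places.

Order: E (272/18=15.11) > B (161/13=12.38) > A (264/37=7.14) > C (242/34=7.12) > D (36/25=1.44)
Fill: take E (18 @ 272) → take B (13 @ 161) → take A (37 @ 264) → take 32/34 of C → 227.76; 100/100 used.
Total value = 924.76

924.76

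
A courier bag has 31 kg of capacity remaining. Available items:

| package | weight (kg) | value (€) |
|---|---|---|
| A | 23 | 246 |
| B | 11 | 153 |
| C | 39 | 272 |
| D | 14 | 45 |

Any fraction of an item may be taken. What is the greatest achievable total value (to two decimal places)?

Order: B (153/11=13.91) > A (246/23=10.70) > C (272/39=6.97) > D (45/14=3.21)
Fill: take B (11 @ 153) → take 20/23 of A → 213.91; 31/31 used.
Total value = 366.91

366.91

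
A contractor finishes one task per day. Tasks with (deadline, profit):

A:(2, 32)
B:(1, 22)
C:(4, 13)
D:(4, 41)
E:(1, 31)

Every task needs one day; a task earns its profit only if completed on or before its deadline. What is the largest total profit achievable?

117

Sort by profit descending; place each in the latest free slot ≤ its deadline.
Profit order: D=41 A=32 E=31 B=22 C=13
Assign: D→slot 4, A→slot 2, E→slot 1, B skipped, C→slot 3.
Slots: [1:E] [2:A] [3:C] [4:D]
Profit = 31 + 32 + 13 + 41 = 117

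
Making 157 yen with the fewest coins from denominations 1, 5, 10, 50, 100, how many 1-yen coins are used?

2

Greedy: take as many of the largest coin as possible, then repeat with the remainder.
157 = 1×100 + 1×50 + 1×5 + 2×1
Count of 1: 2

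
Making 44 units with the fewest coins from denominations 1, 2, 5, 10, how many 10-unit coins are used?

Greedy: take as many of the largest coin as possible, then repeat with the remainder.
44 = 4×10 + 2×2
Count of 10: 4

4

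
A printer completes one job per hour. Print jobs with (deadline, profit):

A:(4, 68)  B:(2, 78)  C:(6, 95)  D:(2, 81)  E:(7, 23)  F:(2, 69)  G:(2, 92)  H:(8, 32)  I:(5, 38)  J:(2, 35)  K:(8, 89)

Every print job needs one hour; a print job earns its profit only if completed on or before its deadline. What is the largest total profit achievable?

518

Take jobs in profit order; each goes to the latest open slot no later than its deadline.
Profit order: C=95 G=92 K=89 D=81 B=78 F=69 A=68 I=38 J=35 H=32 E=23
Assign: C→slot 6, G→slot 2, K→slot 8, D→slot 1, B skipped, F skipped, A→slot 4, I→slot 5, J skipped, H→slot 7, E→slot 3.
Slots: [1:D] [2:G] [3:E] [4:A] [5:I] [6:C] [7:H] [8:K]
Profit = 81 + 92 + 23 + 68 + 38 + 95 + 32 + 89 = 518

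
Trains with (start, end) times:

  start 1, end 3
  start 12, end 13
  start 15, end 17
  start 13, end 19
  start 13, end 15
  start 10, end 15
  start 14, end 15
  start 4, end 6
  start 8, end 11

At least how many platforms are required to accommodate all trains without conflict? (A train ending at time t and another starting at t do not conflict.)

4

The answer is the maximum number of intervals overlapping at any instant.
starts: [1, 4, 8, 10, 12, 13, 13, 14, 15]
ends:   [3, 6, 11, 13, 15, 15, 15, 17, 19]
s1→1 e3→0 s4→1 e6→0 s8→1 s10→2 e11→1 s12→2 e13→1 s13→2 s13→3 s14→4  — peak 4.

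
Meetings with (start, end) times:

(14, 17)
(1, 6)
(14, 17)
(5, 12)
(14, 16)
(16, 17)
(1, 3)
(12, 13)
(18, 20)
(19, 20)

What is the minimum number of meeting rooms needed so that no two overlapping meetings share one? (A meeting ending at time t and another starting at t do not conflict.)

Events (time:±→running): 1:+→1 1:+→2 3:-→1 5:+→2 6:-→1 12:-→0 12:+→1 13:-→0 14:+→1 14:+→2 14:+→3 … peak 3.

3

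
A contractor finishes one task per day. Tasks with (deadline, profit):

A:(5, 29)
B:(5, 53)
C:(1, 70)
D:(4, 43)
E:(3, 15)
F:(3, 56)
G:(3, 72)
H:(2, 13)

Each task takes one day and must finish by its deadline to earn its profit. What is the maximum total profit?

294

Sort by profit descending; place each in the latest free slot ≤ its deadline.
Profit order: G=72 C=70 F=56 B=53 D=43 A=29 E=15 H=13
Assign: G→slot 3, C→slot 1, F→slot 2, B→slot 5, D→slot 4, A skipped, E skipped, H skipped.
Slots: [1:C] [2:F] [3:G] [4:D] [5:B]
Profit = 70 + 56 + 72 + 43 + 53 = 294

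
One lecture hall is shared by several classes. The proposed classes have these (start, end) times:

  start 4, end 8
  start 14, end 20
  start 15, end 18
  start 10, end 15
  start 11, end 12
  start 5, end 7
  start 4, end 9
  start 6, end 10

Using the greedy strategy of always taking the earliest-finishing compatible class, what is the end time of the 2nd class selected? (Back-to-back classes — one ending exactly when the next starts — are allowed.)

Greedy by earliest finish: after sorting by end time, pick each interval compatible with the last pick.
Sorted by end: (5,7)  (4,8)  (4,9)  (6,10)  (11,12)  (10,15)  (15,18)  (14,20)
take (5,7); skip (4,8); take (11,12); take (15,18).
Selected: (5,7) (11,12) (15,18)

12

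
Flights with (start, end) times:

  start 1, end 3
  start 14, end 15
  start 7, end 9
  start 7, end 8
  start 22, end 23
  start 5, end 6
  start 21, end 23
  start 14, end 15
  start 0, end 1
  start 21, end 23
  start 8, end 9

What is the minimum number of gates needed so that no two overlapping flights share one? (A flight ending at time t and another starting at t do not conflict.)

3

Count concurrent intervals with a sweep; the peak is the room count.
Events (time:±→running): 0:+→1 1:-→0 1:+→1 3:-→0 5:+→1 6:-→0 7:+→1 7:+→2 8:-→1 8:+→2 9:-→1 9:-→0 14:+→1 14:+→2 15:-→1 15:-→0 21:+→1 21:+→2 22:+→3 … peak 3.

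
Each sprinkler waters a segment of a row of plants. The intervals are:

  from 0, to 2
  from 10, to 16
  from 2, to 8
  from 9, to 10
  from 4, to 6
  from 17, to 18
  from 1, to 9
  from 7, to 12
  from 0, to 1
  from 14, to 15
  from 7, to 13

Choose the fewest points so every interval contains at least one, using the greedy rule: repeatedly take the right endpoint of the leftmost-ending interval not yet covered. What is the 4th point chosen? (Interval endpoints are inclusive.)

Sorted: [0,1] [0,2] [4,6] [2,8] [1,9] [9,10] [7,12] [7,13] [14,15] [10,16] [17,18]
{[0,1],[0,2]} hit by 1; {[4,6],[2,8],[1,9]} hit by 6; {[9,10],[7,12],[7,13]} hit by 10; {[14,15],[10,16]} hit by 15; {[17,18]} hit by 18.
Points: 1, 6, 10, 15, 18 (5 total).

15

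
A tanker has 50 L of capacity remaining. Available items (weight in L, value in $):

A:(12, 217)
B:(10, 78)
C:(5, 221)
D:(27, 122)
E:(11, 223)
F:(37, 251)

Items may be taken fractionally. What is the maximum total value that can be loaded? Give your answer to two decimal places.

820.41

Order: C (221/5=44.20) > E (223/11=20.27) > A (217/12=18.08) > B (78/10=7.80) > F (251/37=6.78) > D (122/27=4.52)
Fill: take C (5 @ 221) → take E (11 @ 223) → take A (12 @ 217) → take B (10 @ 78) → take 12/37 of F → 81.41; 50/50 used.
Total value = 820.41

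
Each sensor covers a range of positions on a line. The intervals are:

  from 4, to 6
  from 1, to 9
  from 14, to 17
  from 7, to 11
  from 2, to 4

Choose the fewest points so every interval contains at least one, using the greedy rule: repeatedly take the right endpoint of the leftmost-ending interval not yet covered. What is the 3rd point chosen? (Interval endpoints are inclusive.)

17

Process intervals by earliest right end; each time one isn't hit yet, stab at its right endpoint.
Sorted: [2,4] [4,6] [1,9] [7,11] [14,17]
{[2,4],[4,6],[1,9]} hit by 4; {[7,11]} hit by 11; {[14,17]} hit by 17.
Points: 4, 11, 17 (3 total).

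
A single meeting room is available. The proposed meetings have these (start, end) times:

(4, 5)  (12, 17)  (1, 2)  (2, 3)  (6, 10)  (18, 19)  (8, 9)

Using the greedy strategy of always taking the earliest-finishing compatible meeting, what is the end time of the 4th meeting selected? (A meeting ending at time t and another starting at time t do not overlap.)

9

Sorted by end: (1,2)  (2,3)  (4,5)  (8,9)  (6,10)  (12,17)  (18,19)
take (1,2); take (2,3); take (4,5); take (8,9); take (12,17); take (18,19).
Selected: (1,2) (2,3) (4,5) (8,9) (12,17) (18,19)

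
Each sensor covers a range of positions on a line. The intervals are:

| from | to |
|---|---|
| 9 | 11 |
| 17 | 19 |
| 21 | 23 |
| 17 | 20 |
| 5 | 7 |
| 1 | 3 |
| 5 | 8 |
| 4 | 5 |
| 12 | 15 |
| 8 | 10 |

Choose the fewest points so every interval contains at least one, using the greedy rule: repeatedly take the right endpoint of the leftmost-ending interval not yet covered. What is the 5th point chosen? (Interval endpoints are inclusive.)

19

Sort by right endpoint; whenever an interval is uncovered, place a point at its right end.
Sorted: [1,3] [4,5] [5,7] [5,8] [8,10] [9,11] [12,15] [17,19] [17,20] [21,23]
{[1,3]} hit by 3; {[4,5],[5,7],[5,8]} hit by 5; {[8,10],[9,11]} hit by 10; {[12,15]} hit by 15; {[17,19],[17,20]} hit by 19; {[21,23]} hit by 23.
Points: 3, 5, 10, 15, 19, 23 (6 total).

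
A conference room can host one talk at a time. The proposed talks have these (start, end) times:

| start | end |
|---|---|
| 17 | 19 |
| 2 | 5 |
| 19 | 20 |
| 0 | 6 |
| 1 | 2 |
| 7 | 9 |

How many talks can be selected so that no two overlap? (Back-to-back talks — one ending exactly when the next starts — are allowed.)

Sorted by end: (1,2)  (2,5)  (0,6)  (7,9)  (17,19)  (19,20)
take (1,2); take (2,5); take (7,9); take (17,19); take (19,20).
Selected 5 talks.

5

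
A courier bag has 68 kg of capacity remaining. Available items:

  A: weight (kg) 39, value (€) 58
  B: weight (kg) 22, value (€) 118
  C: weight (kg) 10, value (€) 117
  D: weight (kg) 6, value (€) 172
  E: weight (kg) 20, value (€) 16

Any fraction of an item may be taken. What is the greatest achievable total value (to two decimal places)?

Sort by value per unit weight and fill in that order.
Ratios (sorted): D 28.67, C 11.70, B 5.36, A 1.49, E 0.80
take D (6 @ 172); take C (10 @ 117); take B (22 @ 118); take 30/39 of A → 44.62. Capacity used 68/68.
Total value = 451.62

451.62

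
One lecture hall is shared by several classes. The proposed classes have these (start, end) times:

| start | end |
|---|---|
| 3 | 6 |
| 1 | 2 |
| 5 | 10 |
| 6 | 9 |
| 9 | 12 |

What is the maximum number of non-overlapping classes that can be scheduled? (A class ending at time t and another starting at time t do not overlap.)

By end time: (1,2), (3,6), (6,9), (5,10), (9,12).
Pick (1,2); next start ≥ 2 → (3,6); next start ≥ 6 → (6,9); next start ≥ 9 → (9,12).
Selected 4 classes.

4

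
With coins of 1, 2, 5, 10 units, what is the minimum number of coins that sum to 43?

43 = 4×10 + 1×2 + 1×1
Total coins = 4 + 1 + 1 = 6

6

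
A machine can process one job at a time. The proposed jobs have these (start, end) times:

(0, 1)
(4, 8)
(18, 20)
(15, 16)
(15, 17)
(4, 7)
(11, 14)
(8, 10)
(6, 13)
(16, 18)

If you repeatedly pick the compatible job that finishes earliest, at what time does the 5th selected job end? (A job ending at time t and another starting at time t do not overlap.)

Order by finish time; keep every interval that doesn't clash with the previous kept one.
By end time: (0,1), (4,7), (4,8), (8,10), (6,13), (11,14), (15,16), (15,17), (16,18), (18,20).
Pick (0,1); next start ≥ 1 → (4,7); next start ≥ 7 → (8,10); next start ≥ 10 → (11,14); next start ≥ 14 → (15,16); next start ≥ 16 → (16,18); next start ≥ 18 → (18,20).
Selected: (0,1) (4,7) (8,10) (11,14) (15,16) (16,18) (18,20)

16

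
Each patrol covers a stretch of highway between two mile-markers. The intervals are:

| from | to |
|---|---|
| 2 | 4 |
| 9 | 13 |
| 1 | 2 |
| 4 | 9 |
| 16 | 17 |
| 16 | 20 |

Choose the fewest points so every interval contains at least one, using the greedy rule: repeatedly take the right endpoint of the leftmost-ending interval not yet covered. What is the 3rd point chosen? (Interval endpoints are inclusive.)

Sort by right endpoint; whenever an interval is uncovered, place a point at its right end.
Sorted: [1,2] [2,4] [4,9] [9,13] [16,17] [16,20]
{[1,2],[2,4]} hit by 2; {[4,9],[9,13]} hit by 9; {[16,17],[16,20]} hit by 17.
Points: 2, 9, 17 (3 total).

17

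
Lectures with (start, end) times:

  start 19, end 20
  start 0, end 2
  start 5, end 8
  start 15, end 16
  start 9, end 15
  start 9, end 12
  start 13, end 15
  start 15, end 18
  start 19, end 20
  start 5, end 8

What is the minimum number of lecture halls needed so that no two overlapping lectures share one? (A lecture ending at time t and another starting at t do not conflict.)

The answer is the maximum number of intervals overlapping at any instant.
starts: [0, 5, 5, 9, 9, 13, 15, 15, 19, 19]
ends:   [2, 8, 8, 12, 15, 15, 16, 18, 20, 20]
s0→1 e2→0 s5→1 s5→2  — peak 2.

2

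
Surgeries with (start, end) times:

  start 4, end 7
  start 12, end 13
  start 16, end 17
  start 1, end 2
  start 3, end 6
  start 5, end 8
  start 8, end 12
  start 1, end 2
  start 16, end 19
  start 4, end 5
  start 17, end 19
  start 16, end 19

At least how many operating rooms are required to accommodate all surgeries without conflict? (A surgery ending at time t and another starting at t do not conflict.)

The answer is the maximum number of intervals overlapping at any instant.
starts: [1, 1, 3, 4, 4, 5, 8, 12, 16, 16, 16, 17]
ends:   [2, 2, 5, 6, 7, 8, 12, 13, 17, 19, 19, 19]
s1→1 s1→2 e2→1 e2→0 s3→1 s4→2 s4→3  — peak 3.

3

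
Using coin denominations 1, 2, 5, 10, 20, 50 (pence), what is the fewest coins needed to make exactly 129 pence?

Greedy: take as many of the largest coin as possible, then repeat with the remainder.
129 = 2×50 + 1×20 + 1×5 + 2×2
Total coins = 2 + 1 + 1 + 2 = 6

6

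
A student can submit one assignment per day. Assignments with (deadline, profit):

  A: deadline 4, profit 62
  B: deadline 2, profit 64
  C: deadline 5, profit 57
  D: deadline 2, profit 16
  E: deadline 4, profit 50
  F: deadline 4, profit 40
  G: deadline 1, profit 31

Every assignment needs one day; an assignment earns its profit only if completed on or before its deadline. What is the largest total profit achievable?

Sort by profit descending; place each in the latest free slot ≤ its deadline.
By profit: B(d2,64), A(d4,62), C(d5,57), E(d4,50), F(d4,40), G(d1,31), D(d2,16)
B→slot 2; A→slot 4; C→slot 5; E→slot 3; F→slot 1; G skipped; D skipped.
Profit = 40 + 64 + 50 + 62 + 57 = 273

273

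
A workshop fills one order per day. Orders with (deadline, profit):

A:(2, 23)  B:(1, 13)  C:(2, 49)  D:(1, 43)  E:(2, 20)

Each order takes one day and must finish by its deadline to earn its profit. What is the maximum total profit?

Sort by profit descending; place each in the latest free slot ≤ its deadline.
By profit: C(d2,49), D(d1,43), A(d2,23), E(d2,20), B(d1,13)
C→slot 2; D→slot 1; A skipped; E skipped; B skipped.
Profit = 43 + 49 = 92

92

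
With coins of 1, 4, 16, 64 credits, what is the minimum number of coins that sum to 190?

190 − 2×64→62 − 3×16→14 − 3×4→2 − 2×1→0
Total coins = 2 + 3 + 3 + 2 = 10

10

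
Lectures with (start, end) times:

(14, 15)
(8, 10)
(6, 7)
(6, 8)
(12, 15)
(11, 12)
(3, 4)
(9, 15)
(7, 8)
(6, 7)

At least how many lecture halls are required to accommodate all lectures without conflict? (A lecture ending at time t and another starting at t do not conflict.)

starts: [3, 6, 6, 6, 7, 8, 9, 11, 12, 14]
ends:   [4, 7, 7, 8, 8, 10, 12, 15, 15, 15]
s3→1 e4→0 s6→1 s6→2 s6→3  — peak 3.

3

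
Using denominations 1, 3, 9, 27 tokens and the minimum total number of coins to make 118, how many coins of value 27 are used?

118 − 4×27→10 − 1×9→1 − 1×1→0
Count of 27: 4

4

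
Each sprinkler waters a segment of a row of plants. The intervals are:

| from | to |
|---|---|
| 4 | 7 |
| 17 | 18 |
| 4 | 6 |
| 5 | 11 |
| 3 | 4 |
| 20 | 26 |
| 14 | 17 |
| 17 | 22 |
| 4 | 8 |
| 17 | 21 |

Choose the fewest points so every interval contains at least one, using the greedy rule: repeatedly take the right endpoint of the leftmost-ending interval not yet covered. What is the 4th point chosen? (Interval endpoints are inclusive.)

Sort by right endpoint; whenever an interval is uncovered, place a point at its right end.
Sorted: [3,4] [4,6] [4,7] [4,8] [5,11] [14,17] [17,18] [17,21] [17,22] [20,26]
{[3,4],[4,6],[4,7],[4,8]} hit by 4; {[5,11]} hit by 11; {[14,17],[17,18],[17,21],[17,22]} hit by 17; {[20,26]} hit by 26.
Points: 4, 11, 17, 26 (4 total).

26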